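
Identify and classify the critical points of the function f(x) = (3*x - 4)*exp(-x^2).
f'(x) = (-2*x*(3*x - 4) + 3)*exp(-x^2)

Solve f'(x) = 0:
  f'(x) = (-6*x^2 + 8*x + 3)·exp(-x^2) and exp(-x^2) > 0 for every x, so f'(x) = 0 ⇔ -6*x^2 + 8*x + 3 = 0.
  6*x^2 - 8*x - 3 = 0 has no rational roots; quadratic formula: x = (8 ± √136)/12.
  ⇒ x = 2/3 - sqrt(34)/6 ≈ -0.3052, 2/3 + sqrt(34)/6 ≈ 1.6385

f''(x) = 2*(2*x^2*(3*x - 4) - 9*x + 4)*exp(-x^2)
Second-derivative test at each critical point:
  f''(-0.3052) = 10.6250 > 0 → local minimum
  f''(1.6385) = -0.7959 < 0 → local maximum

Critical points: x = 2/3 - sqrt(34)/6 ≈ -0.3052 (local minimum); x = 2/3 + sqrt(34)/6 ≈ 1.6385 (local maximum)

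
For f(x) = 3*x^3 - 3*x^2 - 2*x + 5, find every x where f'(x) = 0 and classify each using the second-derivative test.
f'(x) = 9*x^2 - 6*x - 2

Solve f'(x) = 0:
  9*x^2 - 6*x - 2 = 0 has no rational roots; quadratic formula: x = (6 ± √108)/18.
  ⇒ x = 1/3 - sqrt(3)/3 ≈ -0.2440, 1/3 + sqrt(3)/3 ≈ 0.9107

f''(x) = 18*x - 6
Second-derivative test at each critical point:
  f''(-0.2440) = -10.3923 < 0 → local maximum
  f''(0.9107) = 10.3923 > 0 → local minimum

Critical points: x = 1/3 - sqrt(3)/3 ≈ -0.2440 (local maximum); x = 1/3 + sqrt(3)/3 ≈ 0.9107 (local minimum)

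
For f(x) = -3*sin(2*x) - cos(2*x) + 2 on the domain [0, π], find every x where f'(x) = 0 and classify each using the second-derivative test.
f'(x) = 2*sin(2*x) - 6*cos(2*x)

Solve f'(x) = 0 on [0, π]:
  f'(x) = 0 ⇔ -3*cos(2*x) = -sin(2*x) ⇔ tan(2*x) = 3, i.e. 2*x = arctan(3) + nπ; keep the solutions lying in [0, π].
  ⇒ x = atan(3)/2 ≈ 0.6245, atan(3)/2 + pi/2 ≈ 2.1953

f''(x) = 12*sin(2*x) + 4*cos(2*x)
Second-derivative test at each critical point:
  f''(0.6245) = 12.6491 > 0 → local minimum
  f''(2.1953) = -12.6491 < 0 → local maximum

Critical points: x = atan(3)/2 ≈ 0.6245 (local minimum); x = atan(3)/2 + pi/2 ≈ 2.1953 (local maximum)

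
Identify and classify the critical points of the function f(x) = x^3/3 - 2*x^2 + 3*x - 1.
f'(x) = x^2 - 4*x + 3

Solve f'(x) = 0:
  Factor: x^2 - 4*x + 3 = (x - 3)*(x - 1) = 0.
  ⇒ x = 1, 3

f''(x) = 2*x - 4
Second-derivative test at each critical point:
  f''(1) = -2 < 0 → local maximum
  f''(3) = 2 > 0 → local minimum

Critical points: x = 1 (local maximum); x = 3 (local minimum)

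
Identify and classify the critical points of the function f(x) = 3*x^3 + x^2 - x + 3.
f'(x) = 9*x^2 + 2*x - 1

Solve f'(x) = 0:
  9*x^2 + 2*x - 1 = 0 has no rational roots; quadratic formula: x = (-2 ± √40)/18.
  ⇒ x = -sqrt(10)/9 - 1/9 ≈ -0.4625, -1/9 + sqrt(10)/9 ≈ 0.2403

f''(x) = 18*x + 2
Second-derivative test at each critical point:
  f''(-0.4625) = -6.3246 < 0 → local maximum
  f''(0.2403) = 6.3246 > 0 → local minimum

Critical points: x = -sqrt(10)/9 - 1/9 ≈ -0.4625 (local maximum); x = -1/9 + sqrt(10)/9 ≈ 0.2403 (local minimum)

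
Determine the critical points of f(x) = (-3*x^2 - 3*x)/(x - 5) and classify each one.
f'(x) = 3*(-x^2 + 10*x + 5)/(x^2 - 10*x + 25)

Solve f'(x) = 0:
  f'(x) = -3*(x^2 - 10*x - 5)/(x - 5)^2; the denominator is positive wherever f is defined, so f'(x) = 0 ⇔ -3*x^2 + 30*x + 15 = 0.
  Factor: -3*x^2 + 30*x + 15 = -3*(x^2 - 10*x - 5); x^2 - 10*x - 5 = 0 has no rational roots; quadratic formula: x = (10 ± √120)/2.
  ⇒ x = 5 - sqrt(30) ≈ -0.4772, 5 + sqrt(30) ≈ 10.4772

f''(x) = -180/(x^3 - 15*x^2 + 75*x - 125)
Second-derivative test at each critical point:
  f''(-0.4772) = 1.0954 > 0 → local minimum
  f''(10.4772) = -1.0954 < 0 → local maximum

Critical points: x = 5 - sqrt(30) ≈ -0.4772 (local minimum); x = 5 + sqrt(30) ≈ 10.4772 (local maximum)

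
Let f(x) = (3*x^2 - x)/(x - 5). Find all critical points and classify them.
f'(x) = (3*x^2 - 30*x + 5)/(x^2 - 10*x + 25)

Solve f'(x) = 0:
  f'(x) = (3*x^2 - 30*x + 5)/(x - 5)^2; the denominator is positive wherever f is defined, so f'(x) = 0 ⇔ 3*x^2 - 30*x + 5 = 0.
  3*x^2 - 30*x + 5 = 0 has no rational roots; quadratic formula: x = (30 ± √840)/6.
  ⇒ x = 5 - sqrt(210)/3 ≈ 0.1695, sqrt(210)/3 + 5 ≈ 9.8305

f''(x) = 140/(x^3 - 15*x^2 + 75*x - 125)
Second-derivative test at each critical point:
  f''(0.1695) = -1.2421 < 0 → local maximum
  f''(9.8305) = 1.2421 > 0 → local minimum

Critical points: x = 5 - sqrt(210)/3 ≈ 0.1695 (local maximum); x = sqrt(210)/3 + 5 ≈ 9.8305 (local minimum)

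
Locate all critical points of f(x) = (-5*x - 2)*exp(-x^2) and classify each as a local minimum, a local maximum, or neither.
f'(x) = (2*x*(5*x + 2) - 5)*exp(-x^2)

Solve f'(x) = 0:
  f'(x) = (10*x^2 + 4*x - 5)·exp(-x^2) and exp(-x^2) > 0 for every x, so f'(x) = 0 ⇔ 10*x^2 + 4*x - 5 = 0.
  10*x^2 + 4*x - 5 = 0 has no rational roots; quadratic formula: x = (-4 ± √216)/20.
  ⇒ x = -3*sqrt(6)/10 - 1/5 ≈ -0.9348, -1/5 + 3*sqrt(6)/10 ≈ 0.5348

f''(x) = 2*(-10*x^3 - 4*x^2 + 15*x + 2)*exp(-x^2)
Second-derivative test at each critical point:
  f''(-0.9348) = -6.1331 < 0 → local maximum
  f''(0.5348) = 11.0406 > 0 → local minimum

Critical points: x = -3*sqrt(6)/10 - 1/5 ≈ -0.9348 (local maximum); x = -1/5 + 3*sqrt(6)/10 ≈ 0.5348 (local minimum)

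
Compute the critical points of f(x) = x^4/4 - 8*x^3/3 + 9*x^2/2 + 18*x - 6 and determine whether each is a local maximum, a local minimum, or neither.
f'(x) = x^3 - 8*x^2 + 9*x + 18

Solve f'(x) = 0:
  Factor: x^3 - 8*x^2 + 9*x + 18 = (x - 6)*(x - 3)*(x + 1) = 0.
  ⇒ x = -1, 3, 6

f''(x) = 3*x^2 - 16*x + 9
Second-derivative test at each critical point:
  f''(-1) = 28 > 0 → local minimum
  f''(3) = -12 < 0 → local maximum
  f''(6) = 21 > 0 → local minimum

Critical points: x = -1 (local minimum); x = 3 (local maximum); x = 6 (local minimum)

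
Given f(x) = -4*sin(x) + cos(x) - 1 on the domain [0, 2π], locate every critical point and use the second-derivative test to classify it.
f'(x) = -sin(x) - 4*cos(x)

Solve f'(x) = 0 on [0, 2π]:
  f'(x) = 0 ⇔ -4*cos(x) = sin(x) ⇔ tan(x) = -4, i.e. x = arctan(-4) + nπ; keep the solutions lying in [0, 2π].
  ⇒ x = pi - atan(4) ≈ 1.8158, -atan(4) + 2*pi ≈ 4.9574

f''(x) = 4*sin(x) - cos(x)
Second-derivative test at each critical point:
  f''(1.8158) = 4.1231 > 0 → local minimum
  f''(4.9574) = -4.1231 < 0 → local maximum

Critical points: x = pi - atan(4) ≈ 1.8158 (local minimum); x = -atan(4) + 2*pi ≈ 4.9574 (local maximum)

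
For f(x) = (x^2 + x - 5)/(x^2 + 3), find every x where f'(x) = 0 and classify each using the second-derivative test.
f'(x) = (-x^2 + 16*x + 3)/(x^4 + 6*x^2 + 9)

Solve f'(x) = 0:
  f'(x) = -(x^2 - 16*x - 3)/(x^2 + 3)^2; the denominator is positive wherever f is defined, so f'(x) = 0 ⇔ -x^2 + 16*x + 3 = 0.
  x^2 - 16*x - 3 = 0 has no rational roots; quadratic formula: x = (16 ± √268)/2.
  ⇒ x = 8 - sqrt(67) ≈ -0.1854, 8 + sqrt(67) ≈ 16.1854

f''(x) = 2*(x^3 - 24*x^2 - 9*x + 24)/(x^6 + 9*x^4 + 27*x^2 + 27)
Second-derivative test at each critical point:
  f''(-0.1854) = 1.7780 > 0 → local minimum
  f''(16.1854) = -2.332e-04 < 0 → local maximum

Critical points: x = 8 - sqrt(67) ≈ -0.1854 (local minimum); x = 8 + sqrt(67) ≈ 16.1854 (local maximum)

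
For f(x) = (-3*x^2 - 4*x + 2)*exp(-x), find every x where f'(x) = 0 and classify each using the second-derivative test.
f'(x) = (3*x^2 - 2*x - 6)*exp(-x)

Solve f'(x) = 0:
  f'(x) = (3*x^2 - 2*x - 6)·exp(-x) and exp(-x) > 0 for every x, so f'(x) = 0 ⇔ 3*x^2 - 2*x - 6 = 0.
  3*x^2 - 2*x - 6 = 0 has no rational roots; quadratic formula: x = (2 ± √76)/6.
  ⇒ x = 1/3 - sqrt(19)/3 ≈ -1.1196, 1/3 + sqrt(19)/3 ≈ 1.7863

f''(x) = (-3*x^2 + 8*x + 4)*exp(-x)
Second-derivative test at each critical point:
  f''(-1.1196) = -26.7090 < 0 → local maximum
  f''(1.7863) = 1.4609 > 0 → local minimum

Critical points: x = 1/3 - sqrt(19)/3 ≈ -1.1196 (local maximum); x = 1/3 + sqrt(19)/3 ≈ 1.7863 (local minimum)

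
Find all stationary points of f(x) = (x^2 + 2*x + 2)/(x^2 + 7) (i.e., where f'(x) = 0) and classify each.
f'(x) = 2*(-x^2 + 5*x + 7)/(x^4 + 14*x^2 + 49)

Solve f'(x) = 0:
  f'(x) = -2*(x^2 - 5*x - 7)/(x^2 + 7)^2; the denominator is positive wherever f is defined, so f'(x) = 0 ⇔ -2*x^2 + 10*x + 14 = 0.
  Factor: -2*x^2 + 10*x + 14 = -2*(x^2 - 5*x - 7); x^2 - 5*x - 7 = 0 has no rational roots; quadratic formula: x = (5 ± √53)/2.
  ⇒ x = 5/2 - sqrt(53)/2 ≈ -1.1401, 5/2 + sqrt(53)/2 ≈ 6.1401

f''(x) = 2*(2*x^3 - 15*x^2 - 42*x + 35)/(x^6 + 21*x^4 + 147*x^2 + 343)
Second-derivative test at each critical point:
  f''(-1.1401) = 0.2114 > 0 → local minimum
  f''(6.1401) = -0.0073 < 0 → local maximum

Critical points: x = 5/2 - sqrt(53)/2 ≈ -1.1401 (local minimum); x = 5/2 + sqrt(53)/2 ≈ 6.1401 (local maximum)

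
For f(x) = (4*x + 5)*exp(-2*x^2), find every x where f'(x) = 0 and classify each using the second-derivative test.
f'(x) = 4*(-x*(4*x + 5) + 1)*exp(-2*x^2)

Solve f'(x) = 0:
  f'(x) = (-16*x^2 - 20*x + 4)·exp(-2*x^2) and exp(-2*x^2) > 0 for every x, so f'(x) = 0 ⇔ -16*x^2 - 20*x + 4 = 0.
  Factor: -16*x^2 - 20*x + 4 = -4*(4*x^2 + 5*x - 1); 4*x^2 + 5*x - 1 = 0 has no rational roots; quadratic formula: x = (-5 ± √41)/8.
  ⇒ x = -sqrt(41)/8 - 5/8 ≈ -1.4254, -5/8 + sqrt(41)/8 ≈ 0.1754

f''(x) = 4*(4*x^2*(4*x + 5) - 12*x - 5)*exp(-2*x^2)
Second-derivative test at each critical point:
  f''(-1.4254) = 0.4403 > 0 → local minimum
  f''(0.1754) = -24.0842 < 0 → local maximum

Critical points: x = -sqrt(41)/8 - 5/8 ≈ -1.4254 (local minimum); x = -5/8 + sqrt(41)/8 ≈ 0.1754 (local maximum)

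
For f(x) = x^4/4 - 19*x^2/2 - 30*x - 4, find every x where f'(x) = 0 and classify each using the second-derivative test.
f'(x) = x^3 - 19*x - 30

Solve f'(x) = 0:
  Factor: x^3 - 19*x - 30 = (x - 5)*(x + 2)*(x + 3) = 0.
  ⇒ x = -3, -2, 5

f''(x) = 3*x^2 - 19
Second-derivative test at each critical point:
  f''(-3) = 8 > 0 → local minimum
  f''(-2) = -7 < 0 → local maximum
  f''(5) = 56 > 0 → local minimum

Critical points: x = -3 (local minimum); x = -2 (local maximum); x = 5 (local minimum)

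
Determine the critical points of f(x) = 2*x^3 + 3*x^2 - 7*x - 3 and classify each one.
f'(x) = 6*x^2 + 6*x - 7

Solve f'(x) = 0:
  6*x^2 + 6*x - 7 = 0 has no rational roots; quadratic formula: x = (-6 ± √204)/12.
  ⇒ x = -sqrt(51)/6 - 1/2 ≈ -1.6902, -1/2 + sqrt(51)/6 ≈ 0.6902

f''(x) = 12*x + 6
Second-derivative test at each critical point:
  f''(-1.6902) = -14.2829 < 0 → local maximum
  f''(0.6902) = 14.2829 > 0 → local minimum

Critical points: x = -sqrt(51)/6 - 1/2 ≈ -1.6902 (local maximum); x = -1/2 + sqrt(51)/6 ≈ 0.6902 (local minimum)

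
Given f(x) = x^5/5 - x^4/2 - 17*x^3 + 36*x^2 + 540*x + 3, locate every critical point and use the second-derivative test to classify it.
f'(x) = x^4 - 2*x^3 - 51*x^2 + 72*x + 540

Solve f'(x) = 0:
  Factor: x^4 - 2*x^3 - 51*x^2 + 72*x + 540 = (x - 6)*(x - 5)*(x + 3)*(x + 6) = 0.
  ⇒ x = -6, -3, 5, 6

f''(x) = 4*x^3 - 6*x^2 - 102*x + 72
Second-derivative test at each critical point:
  f''(-6) = -396 < 0 → local maximum
  f''(-3) = 216 > 0 → local minimum
  f''(5) = -88 < 0 → local maximum
  f''(6) = 108 > 0 → local minimum

Critical points: x = -6 (local maximum); x = -3 (local minimum); x = 5 (local maximum); x = 6 (local minimum)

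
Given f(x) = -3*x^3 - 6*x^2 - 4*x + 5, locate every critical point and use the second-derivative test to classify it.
f'(x) = -9*x^2 - 12*x - 4

Solve f'(x) = 0:
  Factor: -9*x^2 - 12*x - 4 = -(3*x + 2)^2 = 0.
  ⇒ x = -2/3

f''(x) = -18*x - 12
Second-derivative test at each critical point:
  f''(-2/3) = 0, so the second-derivative test is inconclusive; use the first-derivative test: f'(-11/12) = -0.5625, f'(-5/12) = -0.5625 — f' is negative on both sides (no sign change) → neither a local maximum nor a local minimum

Critical points: x = -2/3 (neither)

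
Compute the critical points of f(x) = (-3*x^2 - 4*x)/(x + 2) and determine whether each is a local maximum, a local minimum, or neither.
f'(x) = (-3*x^2 - 12*x - 8)/(x^2 + 4*x + 4)

Solve f'(x) = 0:
  f'(x) = -(3*x^2 + 12*x + 8)/(x + 2)^2; the denominator is positive wherever f is defined, so f'(x) = 0 ⇔ -3*x^2 - 12*x - 8 = 0.
  3*x^2 + 12*x + 8 = 0 has no rational roots; quadratic formula: x = (-12 ± √48)/6.
  ⇒ x = -2 - 2*sqrt(3)/3 ≈ -3.1547, -2 + 2*sqrt(3)/3 ≈ -0.8453

f''(x) = -8/(x^3 + 6*x^2 + 12*x + 8)
Second-derivative test at each critical point:
  f''(-3.1547) = 5.1962 > 0 → local minimum
  f''(-0.8453) = -5.1962 < 0 → local maximum

Critical points: x = -2 - 2*sqrt(3)/3 ≈ -3.1547 (local minimum); x = -2 + 2*sqrt(3)/3 ≈ -0.8453 (local maximum)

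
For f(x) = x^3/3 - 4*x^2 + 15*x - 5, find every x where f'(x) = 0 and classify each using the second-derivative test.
f'(x) = x^2 - 8*x + 15

Solve f'(x) = 0:
  Factor: x^2 - 8*x + 15 = (x - 5)*(x - 3) = 0.
  ⇒ x = 3, 5

f''(x) = 2*x - 8
Second-derivative test at each critical point:
  f''(3) = -2 < 0 → local maximum
  f''(5) = 2 > 0 → local minimum

Critical points: x = 3 (local maximum); x = 5 (local minimum)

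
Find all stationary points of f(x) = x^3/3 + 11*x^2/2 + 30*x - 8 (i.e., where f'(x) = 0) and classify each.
f'(x) = x^2 + 11*x + 30

Solve f'(x) = 0:
  Factor: x^2 + 11*x + 30 = (x + 5)*(x + 6) = 0.
  ⇒ x = -6, -5

f''(x) = 2*x + 11
Second-derivative test at each critical point:
  f''(-6) = -1 < 0 → local maximum
  f''(-5) = 1 > 0 → local minimum

Critical points: x = -6 (local maximum); x = -5 (local minimum)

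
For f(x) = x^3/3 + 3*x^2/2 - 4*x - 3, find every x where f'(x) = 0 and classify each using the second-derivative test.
f'(x) = x^2 + 3*x - 4

Solve f'(x) = 0:
  Factor: x^2 + 3*x - 4 = (x - 1)*(x + 4) = 0.
  ⇒ x = -4, 1

f''(x) = 2*x + 3
Second-derivative test at each critical point:
  f''(-4) = -5 < 0 → local maximum
  f''(1) = 5 > 0 → local minimum

Critical points: x = -4 (local maximum); x = 1 (local minimum)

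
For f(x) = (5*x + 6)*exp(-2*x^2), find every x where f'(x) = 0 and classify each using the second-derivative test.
f'(x) = (-4*x*(5*x + 6) + 5)*exp(-2*x^2)

Solve f'(x) = 0:
  f'(x) = (-20*x^2 - 24*x + 5)·exp(-2*x^2) and exp(-2*x^2) > 0 for every x, so f'(x) = 0 ⇔ -20*x^2 - 24*x + 5 = 0.
  20*x^2 + 24*x - 5 = 0 has no rational roots; quadratic formula: x = (-24 ± √976)/40.
  ⇒ x = -sqrt(61)/10 - 3/5 ≈ -1.3810, -3/5 + sqrt(61)/10 ≈ 0.1810

f''(x) = 4*(4*x^2*(5*x + 6) - 15*x - 6)*exp(-2*x^2)
Second-derivative test at each critical point:
  f''(-1.3810) = 0.6889 > 0 → local minimum
  f''(0.1810) = -29.2591 < 0 → local maximum

Critical points: x = -sqrt(61)/10 - 3/5 ≈ -1.3810 (local minimum); x = -3/5 + sqrt(61)/10 ≈ 0.1810 (local maximum)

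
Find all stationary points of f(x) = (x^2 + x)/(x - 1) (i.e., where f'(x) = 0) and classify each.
f'(x) = (x^2 - 2*x - 1)/(x^2 - 2*x + 1)

Solve f'(x) = 0:
  f'(x) = (x^2 - 2*x - 1)/(x - 1)^2; the denominator is positive wherever f is defined, so f'(x) = 0 ⇔ x^2 - 2*x - 1 = 0.
  x^2 - 2*x - 1 = 0 has no rational roots; quadratic formula: x = (2 ± √8)/2.
  ⇒ x = 1 - sqrt(2) ≈ -0.4142, 1 + sqrt(2) ≈ 2.4142

f''(x) = 4/(x^3 - 3*x^2 + 3*x - 1)
Second-derivative test at each critical point:
  f''(-0.4142) = -1.4142 < 0 → local maximum
  f''(2.4142) = 1.4142 > 0 → local minimum

Critical points: x = 1 - sqrt(2) ≈ -0.4142 (local maximum); x = 1 + sqrt(2) ≈ 2.4142 (local minimum)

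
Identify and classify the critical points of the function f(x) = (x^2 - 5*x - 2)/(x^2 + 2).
f'(x) = (5*x^2 + 8*x - 10)/(x^4 + 4*x^2 + 4)

Solve f'(x) = 0:
  f'(x) = (5*x^2 + 8*x - 10)/(x^2 + 2)^2; the denominator is positive wherever f is defined, so f'(x) = 0 ⇔ 5*x^2 + 8*x - 10 = 0.
  5*x^2 + 8*x - 10 = 0 has no rational roots; quadratic formula: x = (-8 ± √264)/10.
  ⇒ x = -sqrt(66)/5 - 4/5 ≈ -2.4248, -4/5 + sqrt(66)/5 ≈ 0.8248

f''(x) = 2*(-5*x^3 - 12*x^2 + 30*x + 8)/(x^6 + 6*x^4 + 12*x^2 + 8)
Second-derivative test at each critical point:
  f''(-2.4248) = -0.2617 < 0 → local maximum
  f''(0.8248) = 2.2617 > 0 → local minimum

Critical points: x = -sqrt(66)/5 - 4/5 ≈ -2.4248 (local maximum); x = -4/5 + sqrt(66)/5 ≈ 0.8248 (local minimum)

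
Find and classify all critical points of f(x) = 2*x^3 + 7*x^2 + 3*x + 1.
f'(x) = 6*x^2 + 14*x + 3

Solve f'(x) = 0:
  6*x^2 + 14*x + 3 = 0 has no rational roots; quadratic formula: x = (-14 ± √124)/12.
  ⇒ x = -7/6 - sqrt(31)/6 ≈ -2.0946, -7/6 + sqrt(31)/6 ≈ -0.2387

f''(x) = 12*x + 14
Second-derivative test at each critical point:
  f''(-2.0946) = -11.1355 < 0 → local maximum
  f''(-0.2387) = 11.1355 > 0 → local minimum

Critical points: x = -7/6 - sqrt(31)/6 ≈ -2.0946 (local maximum); x = -7/6 + sqrt(31)/6 ≈ -0.2387 (local minimum)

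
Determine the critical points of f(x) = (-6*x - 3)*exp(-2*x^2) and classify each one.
f'(x) = 6*(2*x*(2*x + 1) - 1)*exp(-2*x^2)

Solve f'(x) = 0:
  f'(x) = (24*x^2 + 12*x - 6)·exp(-2*x^2) and exp(-2*x^2) > 0 for every x, so f'(x) = 0 ⇔ 24*x^2 + 12*x - 6 = 0.
  Factor: 24*x^2 + 12*x - 6 = 6*(4*x^2 + 2*x - 1); 4*x^2 + 2*x - 1 = 0 has no rational roots; quadratic formula: x = (-2 ± √20)/8.
  ⇒ x = -sqrt(5)/4 - 1/4 ≈ -0.8090, -1/4 + sqrt(5)/4 ≈ 0.3090

f''(x) = 12*(-8*x^3 - 4*x^2 + 6*x + 1)*exp(-2*x^2)
Second-derivative test at each critical point:
  f''(-0.8090) = -7.2472 < 0 → local maximum
  f''(0.3090) = 22.1678 > 0 → local minimum

Critical points: x = -sqrt(5)/4 - 1/4 ≈ -0.8090 (local maximum); x = -1/4 + sqrt(5)/4 ≈ 0.3090 (local minimum)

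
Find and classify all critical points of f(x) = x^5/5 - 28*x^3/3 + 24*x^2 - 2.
f'(x) = x*(x^3 - 28*x + 48)

Solve f'(x) = 0:
  Factor: x^4 - 28*x^2 + 48*x = x*(x - 4)*(x - 2)*(x + 6) = 0.
  ⇒ x = -6, 0, 2, 4

f''(x) = 4*x^3 - 56*x + 48
Second-derivative test at each critical point:
  f''(-6) = -480 < 0 → local maximum
  f''(0) = 48 > 0 → local minimum
  f''(2) = -32 < 0 → local maximum
  f''(4) = 80 > 0 → local minimum

Critical points: x = -6 (local maximum); x = 0 (local minimum); x = 2 (local maximum); x = 4 (local minimum)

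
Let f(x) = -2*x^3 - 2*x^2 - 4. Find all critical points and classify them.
f'(x) = 2*x*(-3*x - 2)

Solve f'(x) = 0:
  Factor: -6*x^2 - 4*x = -2*x*(3*x + 2) = 0.
  ⇒ x = -2/3, 0

f''(x) = -12*x - 4
Second-derivative test at each critical point:
  f''(-2/3) = 4 > 0 → local minimum
  f''(0) = -4 < 0 → local maximum

Critical points: x = -2/3 (local minimum); x = 0 (local maximum)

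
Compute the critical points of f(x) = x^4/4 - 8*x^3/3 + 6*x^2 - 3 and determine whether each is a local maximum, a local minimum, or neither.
f'(x) = x*(x^2 - 8*x + 12)

Solve f'(x) = 0:
  Factor: x^3 - 8*x^2 + 12*x = x*(x - 6)*(x - 2) = 0.
  ⇒ x = 0, 2, 6

f''(x) = 3*x^2 - 16*x + 12
Second-derivative test at each critical point:
  f''(0) = 12 > 0 → local minimum
  f''(2) = -8 < 0 → local maximum
  f''(6) = 24 > 0 → local minimum

Critical points: x = 0 (local minimum); x = 2 (local maximum); x = 6 (local minimum)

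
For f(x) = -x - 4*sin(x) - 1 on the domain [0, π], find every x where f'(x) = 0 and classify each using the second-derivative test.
f'(x) = -4*cos(x) - 1

Solve f'(x) = 0 on [0, π]:
  f'(x) = 0 ⇔ cos(x) = -1/4, i.e. x = ±arccos(-1/4) + 2nπ; keep the solutions lying in [0, π].
  ⇒ x = acos(-1/4) ≈ 1.8235

f''(x) = 4*sin(x)
Second-derivative test at each critical point:
  f''(1.8235) = 3.8730 > 0 → local minimum

Critical points: x = acos(-1/4) ≈ 1.8235 (local minimum)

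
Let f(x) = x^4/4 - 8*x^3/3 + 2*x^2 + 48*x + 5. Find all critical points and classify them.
f'(x) = x^3 - 8*x^2 + 4*x + 48

Solve f'(x) = 0:
  Factor: x^3 - 8*x^2 + 4*x + 48 = (x - 6)*(x - 4)*(x + 2) = 0.
  ⇒ x = -2, 4, 6

f''(x) = 3*x^2 - 16*x + 4
Second-derivative test at each critical point:
  f''(-2) = 48 > 0 → local minimum
  f''(4) = -12 < 0 → local maximum
  f''(6) = 16 > 0 → local minimum

Critical points: x = -2 (local minimum); x = 4 (local maximum); x = 6 (local minimum)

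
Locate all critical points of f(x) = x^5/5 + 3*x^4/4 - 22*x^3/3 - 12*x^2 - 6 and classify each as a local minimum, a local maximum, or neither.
f'(x) = x*(x^3 + 3*x^2 - 22*x - 24)

Solve f'(x) = 0:
  Factor: x^4 + 3*x^3 - 22*x^2 - 24*x = x*(x - 4)*(x + 1)*(x + 6) = 0.
  ⇒ x = -6, -1, 0, 4

f''(x) = 4*x^3 + 9*x^2 - 44*x - 24
Second-derivative test at each critical point:
  f''(-6) = -300 < 0 → local maximum
  f''(-1) = 25 > 0 → local minimum
  f''(0) = -24 < 0 → local maximum
  f''(4) = 200 > 0 → local minimum

Critical points: x = -6 (local maximum); x = -1 (local minimum); x = 0 (local maximum); x = 4 (local minimum)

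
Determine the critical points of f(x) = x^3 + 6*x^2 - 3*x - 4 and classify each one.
f'(x) = 3*x^2 + 12*x - 3

Solve f'(x) = 0:
  Factor: 3*x^2 + 12*x - 3 = 3*(x^2 + 4*x - 1); x^2 + 4*x - 1 = 0 has no rational roots; quadratic formula: x = (-4 ± √20)/2.
  ⇒ x = -sqrt(5) - 2 ≈ -4.2361, -2 + sqrt(5) ≈ 0.2361

f''(x) = 6*x + 12
Second-derivative test at each critical point:
  f''(-4.2361) = -13.4164 < 0 → local maximum
  f''(0.2361) = 13.4164 > 0 → local minimum

Critical points: x = -sqrt(5) - 2 ≈ -4.2361 (local maximum); x = -2 + sqrt(5) ≈ 0.2361 (local minimum)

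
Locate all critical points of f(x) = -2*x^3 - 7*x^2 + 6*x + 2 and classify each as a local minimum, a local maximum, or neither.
f'(x) = -6*x^2 - 14*x + 6

Solve f'(x) = 0:
  Factor: -6*x^2 - 14*x + 6 = -2*(3*x^2 + 7*x - 3); 3*x^2 + 7*x - 3 = 0 has no rational roots; quadratic formula: x = (-7 ± √85)/6.
  ⇒ x = -sqrt(85)/6 - 7/6 ≈ -2.7033, -7/6 + sqrt(85)/6 ≈ 0.3699

f''(x) = -12*x - 14
Second-derivative test at each critical point:
  f''(-2.7033) = 18.4391 > 0 → local minimum
  f''(0.3699) = -18.4391 < 0 → local maximum

Critical points: x = -sqrt(85)/6 - 7/6 ≈ -2.7033 (local minimum); x = -7/6 + sqrt(85)/6 ≈ 0.3699 (local maximum)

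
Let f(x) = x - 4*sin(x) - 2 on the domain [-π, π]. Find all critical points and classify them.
f'(x) = 1 - 4*cos(x)

Solve f'(x) = 0 on [-π, π]:
  f'(x) = 0 ⇔ cos(x) = 1/4, i.e. x = ±arccos(1/4) + 2nπ; keep the solutions lying in [-π, π].
  ⇒ x = -acos(1/4) ≈ -1.3181, acos(1/4) ≈ 1.3181

f''(x) = 4*sin(x)
Second-derivative test at each critical point:
  f''(-1.3181) = -3.8730 < 0 → local maximum
  f''(1.3181) = 3.8730 > 0 → local minimum

Critical points: x = -acos(1/4) ≈ -1.3181 (local maximum); x = acos(1/4) ≈ 1.3181 (local minimum)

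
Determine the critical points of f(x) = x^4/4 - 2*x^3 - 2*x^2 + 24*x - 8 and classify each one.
f'(x) = x^3 - 6*x^2 - 4*x + 24

Solve f'(x) = 0:
  Factor: x^3 - 6*x^2 - 4*x + 24 = (x - 6)*(x - 2)*(x + 2) = 0.
  ⇒ x = -2, 2, 6

f''(x) = 3*x^2 - 12*x - 4
Second-derivative test at each critical point:
  f''(-2) = 32 > 0 → local minimum
  f''(2) = -16 < 0 → local maximum
  f''(6) = 32 > 0 → local minimum

Critical points: x = -2 (local minimum); x = 2 (local maximum); x = 6 (local minimum)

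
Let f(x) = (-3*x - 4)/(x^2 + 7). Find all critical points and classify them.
f'(x) = (3*x^2 + 8*x - 21)/(x^4 + 14*x^2 + 49)

Solve f'(x) = 0:
  f'(x) = (3*x^2 + 8*x - 21)/(x^2 + 7)^2; the denominator is positive wherever f is defined, so f'(x) = 0 ⇔ 3*x^2 + 8*x - 21 = 0.
  3*x^2 + 8*x - 21 = 0 has no rational roots; quadratic formula: x = (-8 ± √316)/6.
  ⇒ x = -sqrt(79)/3 - 4/3 ≈ -4.2961, -4/3 + sqrt(79)/3 ≈ 1.6294

f''(x) = 2*(-4*x^2*(3*x + 4) + (9*x + 4)*(x^2 + 7))/(x^2 + 7)^3
Second-derivative test at each critical point:
  f''(-4.2961) = -0.0274 < 0 → local maximum
  f''(1.6294) = 0.1907 > 0 → local minimum

Critical points: x = -sqrt(79)/3 - 4/3 ≈ -4.2961 (local maximum); x = -4/3 + sqrt(79)/3 ≈ 1.6294 (local minimum)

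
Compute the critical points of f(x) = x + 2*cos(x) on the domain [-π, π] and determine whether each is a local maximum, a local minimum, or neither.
f'(x) = 1 - 2*sin(x)

Solve f'(x) = 0 on [-π, π]:
  f'(x) = 0 ⇔ sin(x) = 1/2, i.e. x = arcsin(1/2) + 2nπ or x = π − arcsin(1/2) + 2nπ; keep the solutions lying in [-π, π].
  ⇒ x = pi/6 ≈ 0.5236, 5*pi/6 ≈ 2.6180

f''(x) = -2*cos(x)
Second-derivative test at each critical point:
  f''(0.5236) = -1.7321 < 0 → local maximum
  f''(2.6180) = 1.7321 > 0 → local minimum

Critical points: x = pi/6 ≈ 0.5236 (local maximum); x = 5*pi/6 ≈ 2.6180 (local minimum)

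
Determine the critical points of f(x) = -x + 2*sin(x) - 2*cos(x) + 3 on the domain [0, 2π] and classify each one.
f'(x) = 2*sqrt(2)*sin(x + pi/4) - 1

Solve f'(x) = 0 on [0, 2π]:
  f'(x) = 0 ⇔ 2*sin(x) + 2*cos(x) = 1. Write the left side as R·cos(x + φ) with R = √(2² + (-2)²) = 2*sqrt(2), cos φ = sqrt(2)/2, sin φ = -sqrt(2)/2; then cos(x + φ) = sqrt(2)/4. Solve for x and keep the solutions lying in [0, 2π].
  ⇒ x = atan((1 + sqrt(7))/(1 - sqrt(7))) + pi ≈ 1.9948, atan((1 - sqrt(7))/(1 + sqrt(7))) + 2*pi ≈ 5.8592

f''(x) = 2*sqrt(2)*cos(x + pi/4)
Second-derivative test at each critical point:
  f''(1.9948) = -2.6458 < 0 → local maximum
  f''(5.8592) = 2.6458 > 0 → local minimum

Critical points: x = atan((1 + sqrt(7))/(1 - sqrt(7))) + pi ≈ 1.9948 (local maximum); x = atan((1 - sqrt(7))/(1 + sqrt(7))) + 2*pi ≈ 5.8592 (local minimum)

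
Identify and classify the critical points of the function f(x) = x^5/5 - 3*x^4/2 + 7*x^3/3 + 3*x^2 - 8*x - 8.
f'(x) = x^4 - 6*x^3 + 7*x^2 + 6*x - 8

Solve f'(x) = 0:
  Factor: x^4 - 6*x^3 + 7*x^2 + 6*x - 8 = (x - 4)*(x - 2)*(x - 1)*(x + 1) = 0.
  ⇒ x = -1, 1, 2, 4

f''(x) = 4*x^3 - 18*x^2 + 14*x + 6
Second-derivative test at each critical point:
  f''(-1) = -30 < 0 → local maximum
  f''(1) = 6 > 0 → local minimum
  f''(2) = -6 < 0 → local maximum
  f''(4) = 30 > 0 → local minimum

Critical points: x = -1 (local maximum); x = 1 (local minimum); x = 2 (local maximum); x = 4 (local minimum)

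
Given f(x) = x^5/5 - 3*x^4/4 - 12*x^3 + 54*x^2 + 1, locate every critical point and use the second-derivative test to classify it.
f'(x) = x*(x^3 - 3*x^2 - 36*x + 108)

Solve f'(x) = 0:
  Factor: x^4 - 3*x^3 - 36*x^2 + 108*x = x*(x - 6)*(x - 3)*(x + 6) = 0.
  ⇒ x = -6, 0, 3, 6

f''(x) = 4*x^3 - 9*x^2 - 72*x + 108
Second-derivative test at each critical point:
  f''(-6) = -648 < 0 → local maximum
  f''(0) = 108 > 0 → local minimum
  f''(3) = -81 < 0 → local maximum
  f''(6) = 216 > 0 → local minimum

Critical points: x = -6 (local maximum); x = 0 (local minimum); x = 3 (local maximum); x = 6 (local minimum)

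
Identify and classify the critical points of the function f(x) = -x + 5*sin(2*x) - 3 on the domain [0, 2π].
f'(x) = 10*cos(2*x) - 1

Solve f'(x) = 0 on [0, 2π]:
  f'(x) = 0 ⇔ cos(2*x) = 1/10, i.e. 2*x = ±arccos(1/10) + 2nπ; keep the solutions lying in [0, 2π].
  ⇒ x = acos(1/10)/2 ≈ 0.7353, pi - acos(1/10)/2 ≈ 2.4063, acos(1/10)/2 + pi ≈ 3.8769, -acos(1/10)/2 + 2*pi ≈ 5.5479

f''(x) = -20*sin(2*x)
Second-derivative test at each critical point:
  f''(0.7353) = -19.8997 < 0 → local maximum
  f''(2.4063) = 19.8997 > 0 → local minimum
  f''(3.8769) = -19.8997 < 0 → local maximum
  f''(5.5479) = 19.8997 > 0 → local minimum

Critical points: x = acos(1/10)/2 ≈ 0.7353 (local maximum); x = pi - acos(1/10)/2 ≈ 2.4063 (local minimum); x = acos(1/10)/2 + pi ≈ 3.8769 (local maximum); x = -acos(1/10)/2 + 2*pi ≈ 5.5479 (local minimum)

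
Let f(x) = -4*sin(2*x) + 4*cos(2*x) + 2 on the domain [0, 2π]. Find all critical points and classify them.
f'(x) = -8*sqrt(2)*sin(2*x + pi/4)

Solve f'(x) = 0 on [0, 2π]:
  f'(x) = 0 ⇔ -4*cos(2*x) = 4*sin(2*x) ⇔ tan(2*x) = -1, i.e. 2*x = arctan(-1) + nπ; keep the solutions lying in [0, 2π].
  ⇒ x = 3*pi/8 ≈ 1.1781, 7*pi/8 ≈ 2.7489, 11*pi/8 ≈ 4.3197, 15*pi/8 ≈ 5.8905

f''(x) = -16*sqrt(2)*cos(2*x + pi/4)
Second-derivative test at each critical point:
  f''(1.1781) = 22.6274 > 0 → local minimum
  f''(2.7489) = -22.6274 < 0 → local maximum
  f''(4.3197) = 22.6274 > 0 → local minimum
  f''(5.8905) = -22.6274 < 0 → local maximum

Critical points: x = 3*pi/8 ≈ 1.1781 (local minimum); x = 7*pi/8 ≈ 2.7489 (local maximum); x = 11*pi/8 ≈ 4.3197 (local minimum); x = 15*pi/8 ≈ 5.8905 (local maximum)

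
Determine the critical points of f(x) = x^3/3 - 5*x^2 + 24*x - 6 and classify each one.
f'(x) = x^2 - 10*x + 24

Solve f'(x) = 0:
  Factor: x^2 - 10*x + 24 = (x - 6)*(x - 4) = 0.
  ⇒ x = 4, 6

f''(x) = 2*x - 10
Second-derivative test at each critical point:
  f''(4) = -2 < 0 → local maximum
  f''(6) = 2 > 0 → local minimum

Critical points: x = 4 (local maximum); x = 6 (local minimum)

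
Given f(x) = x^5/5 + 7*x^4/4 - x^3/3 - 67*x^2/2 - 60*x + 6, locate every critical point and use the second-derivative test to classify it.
f'(x) = x^4 + 7*x^3 - x^2 - 67*x - 60

Solve f'(x) = 0:
  Factor: x^4 + 7*x^3 - x^2 - 67*x - 60 = (x - 3)*(x + 1)*(x + 4)*(x + 5) = 0.
  ⇒ x = -5, -4, -1, 3

f''(x) = 4*x^3 + 21*x^2 - 2*x - 67
Second-derivative test at each critical point:
  f''(-5) = -32 < 0 → local maximum
  f''(-4) = 21 > 0 → local minimum
  f''(-1) = -48 < 0 → local maximum
  f''(3) = 224 > 0 → local minimum

Critical points: x = -5 (local maximum); x = -4 (local minimum); x = -1 (local maximum); x = 3 (local minimum)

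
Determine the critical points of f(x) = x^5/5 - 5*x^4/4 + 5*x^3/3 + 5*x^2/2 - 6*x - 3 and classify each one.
f'(x) = x^4 - 5*x^3 + 5*x^2 + 5*x - 6

Solve f'(x) = 0:
  Factor: x^4 - 5*x^3 + 5*x^2 + 5*x - 6 = (x - 3)*(x - 2)*(x - 1)*(x + 1) = 0.
  ⇒ x = -1, 1, 2, 3

f''(x) = 4*x^3 - 15*x^2 + 10*x + 5
Second-derivative test at each critical point:
  f''(-1) = -24 < 0 → local maximum
  f''(1) = 4 > 0 → local minimum
  f''(2) = -3 < 0 → local maximum
  f''(3) = 8 > 0 → local minimum

Critical points: x = -1 (local maximum); x = 1 (local minimum); x = 2 (local maximum); x = 3 (local minimum)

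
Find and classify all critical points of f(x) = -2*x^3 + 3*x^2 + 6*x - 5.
f'(x) = -6*x^2 + 6*x + 6

Solve f'(x) = 0:
  Factor: -6*x^2 + 6*x + 6 = -6*(x^2 - x - 1); x^2 - x - 1 = 0 has no rational roots; quadratic formula: x = (1 ± √5)/2.
  ⇒ x = 1/2 - sqrt(5)/2 ≈ -0.6180, 1/2 + sqrt(5)/2 ≈ 1.6180

f''(x) = 6 - 12*x
Second-derivative test at each critical point:
  f''(-0.6180) = 13.4164 > 0 → local minimum
  f''(1.6180) = -13.4164 < 0 → local maximum

Critical points: x = 1/2 - sqrt(5)/2 ≈ -0.6180 (local minimum); x = 1/2 + sqrt(5)/2 ≈ 1.6180 (local maximum)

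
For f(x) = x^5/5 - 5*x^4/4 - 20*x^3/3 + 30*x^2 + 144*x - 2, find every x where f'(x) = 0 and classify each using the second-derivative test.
f'(x) = x^4 - 5*x^3 - 20*x^2 + 60*x + 144

Solve f'(x) = 0:
  Factor: x^4 - 5*x^3 - 20*x^2 + 60*x + 144 = (x - 6)*(x - 4)*(x + 2)*(x + 3) = 0.
  ⇒ x = -3, -2, 4, 6

f''(x) = 4*x^3 - 15*x^2 - 40*x + 60
Second-derivative test at each critical point:
  f''(-3) = -63 < 0 → local maximum
  f''(-2) = 48 > 0 → local minimum
  f''(4) = -84 < 0 → local maximum
  f''(6) = 144 > 0 → local minimum

Critical points: x = -3 (local maximum); x = -2 (local minimum); x = 4 (local maximum); x = 6 (local minimum)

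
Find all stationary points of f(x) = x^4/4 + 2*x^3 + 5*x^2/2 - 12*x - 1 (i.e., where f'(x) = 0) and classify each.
f'(x) = x^3 + 6*x^2 + 5*x - 12

Solve f'(x) = 0:
  Factor: x^3 + 6*x^2 + 5*x - 12 = (x - 1)*(x + 3)*(x + 4) = 0.
  ⇒ x = -4, -3, 1

f''(x) = 3*x^2 + 12*x + 5
Second-derivative test at each critical point:
  f''(-4) = 5 > 0 → local minimum
  f''(-3) = -4 < 0 → local maximum
  f''(1) = 20 > 0 → local minimum

Critical points: x = -4 (local minimum); x = -3 (local maximum); x = 1 (local minimum)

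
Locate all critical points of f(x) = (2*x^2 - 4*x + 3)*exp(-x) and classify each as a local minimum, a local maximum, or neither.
f'(x) = (-2*x^2 + 8*x - 7)*exp(-x)

Solve f'(x) = 0:
  f'(x) = (-2*x^2 + 8*x - 7)·exp(-x) and exp(-x) > 0 for every x, so f'(x) = 0 ⇔ -2*x^2 + 8*x - 7 = 0.
  2*x^2 - 8*x + 7 = 0 has no rational roots; quadratic formula: x = (8 ± √8)/4.
  ⇒ x = 2 - sqrt(2)/2 ≈ 1.2929, sqrt(2)/2 + 2 ≈ 2.7071

f''(x) = (2*x^2 - 12*x + 15)*exp(-x)
Second-derivative test at each critical point:
  f''(1.2929) = 0.7763 > 0 → local minimum
  f''(2.7071) = -0.1887 < 0 → local maximum

Critical points: x = 2 - sqrt(2)/2 ≈ 1.2929 (local minimum); x = sqrt(2)/2 + 2 ≈ 2.7071 (local maximum)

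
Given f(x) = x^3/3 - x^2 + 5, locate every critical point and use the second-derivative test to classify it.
f'(x) = x*(x - 2)

Solve f'(x) = 0:
  Factor: x^2 - 2*x = x*(x - 2) = 0.
  ⇒ x = 0, 2

f''(x) = 2*x - 2
Second-derivative test at each critical point:
  f''(0) = -2 < 0 → local maximum
  f''(2) = 2 > 0 → local minimum

Critical points: x = 0 (local maximum); x = 2 (local minimum)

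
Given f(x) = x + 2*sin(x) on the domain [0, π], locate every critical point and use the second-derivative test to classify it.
f'(x) = 2*cos(x) + 1

Solve f'(x) = 0 on [0, π]:
  f'(x) = 0 ⇔ cos(x) = -1/2, i.e. x = ±arccos(-1/2) + 2nπ; keep the solutions lying in [0, π].
  ⇒ x = 2*pi/3 ≈ 2.0944

f''(x) = -2*sin(x)
Second-derivative test at each critical point:
  f''(2.0944) = -1.7321 < 0 → local maximum

Critical points: x = 2*pi/3 ≈ 2.0944 (local maximum)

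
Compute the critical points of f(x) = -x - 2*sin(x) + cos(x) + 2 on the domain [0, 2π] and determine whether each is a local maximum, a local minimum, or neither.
f'(x) = -sin(x) - 2*cos(x) - 1

Solve f'(x) = 0 on [0, 2π]:
  f'(x) = 0 ⇔ -sin(x) - 2*cos(x) = 1. Write the left side as R·cos(x + φ) with R = √((-2)² + 1²) = sqrt(5), cos φ = -2*sqrt(5)/5, sin φ = sqrt(5)/5; then cos(x + φ) = sqrt(5)/5. Solve for x and keep the solutions lying in [0, 2π].
  ⇒ x = pi - atan(3/4) ≈ 2.4981, 3*pi/2 ≈ 4.7124

f''(x) = 2*sin(x) - cos(x)
Second-derivative test at each critical point:
  f''(2.4981) = 2 > 0 → local minimum
  f''(4.7124) = -2 < 0 → local maximum

Critical points: x = pi - atan(3/4) ≈ 2.4981 (local minimum); x = 3*pi/2 ≈ 4.7124 (local maximum)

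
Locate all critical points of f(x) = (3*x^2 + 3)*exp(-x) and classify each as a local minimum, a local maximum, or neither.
f'(x) = 3*(-x^2 + 2*x - 1)*exp(-x)

Solve f'(x) = 0:
  f'(x) = (-3*x^2 + 6*x - 3)·exp(-x) and exp(-x) > 0 for every x, so f'(x) = 0 ⇔ -3*x^2 + 6*x - 3 = 0.
  Factor: -3*x^2 + 6*x - 3 = -3*(x - 1)^2 = 0.
  ⇒ x = 1

f''(x) = 3*(x^2 - 4*x + 3)*exp(-x)
Second-derivative test at each critical point:
  f''(1) = 0, so the second-derivative test is inconclusive; use the first-derivative test: f'(3/4) = -0.0886, f'(5/4) = -0.0537 — f' is negative on both sides (no sign change) → neither a local maximum nor a local minimum

Critical points: x = 1 (neither)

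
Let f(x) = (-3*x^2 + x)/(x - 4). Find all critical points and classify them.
f'(x) = (-3*x^2 + 24*x - 4)/(x^2 - 8*x + 16)

Solve f'(x) = 0:
  f'(x) = -(3*x^2 - 24*x + 4)/(x - 4)^2; the denominator is positive wherever f is defined, so f'(x) = 0 ⇔ -3*x^2 + 24*x - 4 = 0.
  3*x^2 - 24*x + 4 = 0 has no rational roots; quadratic formula: x = (24 ± √528)/6.
  ⇒ x = 4 - 2*sqrt(33)/3 ≈ 0.1703, 2*sqrt(33)/3 + 4 ≈ 7.8297

f''(x) = -88/(x^3 - 12*x^2 + 48*x - 64)
Second-derivative test at each critical point:
  f''(0.1703) = 1.5667 > 0 → local minimum
  f''(7.8297) = -1.5667 < 0 → local maximum

Critical points: x = 4 - 2*sqrt(33)/3 ≈ 0.1703 (local minimum); x = 2*sqrt(33)/3 + 4 ≈ 7.8297 (local maximum)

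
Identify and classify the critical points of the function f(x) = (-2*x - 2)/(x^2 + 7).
f'(x) = 2*(-x^2 + 2*x*(x + 1) - 7)/(x^2 + 7)^2

Solve f'(x) = 0:
  f'(x) = 2*(x^2 + 2*x - 7)/(x^2 + 7)^2; the denominator is positive wherever f is defined, so f'(x) = 0 ⇔ 2*x^2 + 4*x - 14 = 0.
  Factor: 2*x^2 + 4*x - 14 = 2*(x^2 + 2*x - 7); x^2 + 2*x - 7 = 0 has no rational roots; quadratic formula: x = (-2 ± √32)/2.
  ⇒ x = -2*sqrt(2) - 1 ≈ -3.8284, -1 + 2*sqrt(2) ≈ 1.8284

f''(x) = 4*(-4*x^2*(x + 1) + (3*x + 1)*(x^2 + 7))/(x^2 + 7)^3
Second-derivative test at each critical point:
  f''(-3.8284) = -0.0241 < 0 → local maximum
  f''(1.8284) = 0.1058 > 0 → local minimum

Critical points: x = -2*sqrt(2) - 1 ≈ -3.8284 (local maximum); x = -1 + 2*sqrt(2) ≈ 1.8284 (local minimum)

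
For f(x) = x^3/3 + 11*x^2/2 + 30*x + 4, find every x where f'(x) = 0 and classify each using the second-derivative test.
f'(x) = x^2 + 11*x + 30

Solve f'(x) = 0:
  Factor: x^2 + 11*x + 30 = (x + 5)*(x + 6) = 0.
  ⇒ x = -6, -5

f''(x) = 2*x + 11
Second-derivative test at each critical point:
  f''(-6) = -1 < 0 → local maximum
  f''(-5) = 1 > 0 → local minimum

Critical points: x = -6 (local maximum); x = -5 (local minimum)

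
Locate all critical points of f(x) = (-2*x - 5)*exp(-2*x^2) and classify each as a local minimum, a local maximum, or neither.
f'(x) = 2*(2*x*(2*x + 5) - 1)*exp(-2*x^2)

Solve f'(x) = 0:
  f'(x) = (8*x^2 + 20*x - 2)·exp(-2*x^2) and exp(-2*x^2) > 0 for every x, so f'(x) = 0 ⇔ 8*x^2 + 20*x - 2 = 0.
  Factor: 8*x^2 + 20*x - 2 = 2*(4*x^2 + 10*x - 1); 4*x^2 + 10*x - 1 = 0 has no rational roots; quadratic formula: x = (-10 ± √116)/8.
  ⇒ x = -sqrt(29)/4 - 5/4 ≈ -2.5963, -5/4 + sqrt(29)/4 ≈ 0.0963

f''(x) = 4*(-8*x^3 - 20*x^2 + 6*x + 5)*exp(-2*x^2)
Second-derivative test at each critical point:
  f''(-2.5963) = -3.008e-05 < 0 → local maximum
  f''(0.0963) = 21.1449 > 0 → local minimum

Critical points: x = -sqrt(29)/4 - 5/4 ≈ -2.5963 (local maximum); x = -5/4 + sqrt(29)/4 ≈ 0.0963 (local minimum)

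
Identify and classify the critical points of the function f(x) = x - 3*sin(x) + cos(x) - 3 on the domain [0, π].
f'(x) = -sin(x) - 3*cos(x) + 1

Solve f'(x) = 0 on [0, π]:
  f'(x) = 0 ⇔ -sin(x) - 3*cos(x) = -1. Write the left side as R·cos(x + φ) with R = √((-3)² + 1²) = sqrt(10), cos φ = -3*sqrt(10)/10, sin φ = sqrt(10)/10; then cos(x + φ) = -sqrt(10)/10. Solve for x and keep the solutions lying in [0, π].
  ⇒ x = pi/2 ≈ 1.5708

f''(x) = 3*sin(x) - cos(x)
Second-derivative test at each critical point:
  f''(1.5708) = 3 > 0 → local minimum

Critical points: x = pi/2 ≈ 1.5708 (local minimum)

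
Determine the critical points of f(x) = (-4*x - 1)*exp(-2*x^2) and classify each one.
f'(x) = 4*(x*(4*x + 1) - 1)*exp(-2*x^2)

Solve f'(x) = 0:
  f'(x) = (16*x^2 + 4*x - 4)·exp(-2*x^2) and exp(-2*x^2) > 0 for every x, so f'(x) = 0 ⇔ 16*x^2 + 4*x - 4 = 0.
  Factor: 16*x^2 + 4*x - 4 = 4*(4*x^2 + x - 1); 4*x^2 + x - 1 = 0 has no rational roots; quadratic formula: x = (-1 ± √17)/8.
  ⇒ x = -sqrt(17)/8 - 1/8 ≈ -0.6404, -1/8 + sqrt(17)/8 ≈ 0.3904

f''(x) = 4*(-16*x^3 - 4*x^2 + 12*x + 1)*exp(-2*x^2)
Second-derivative test at each critical point:
  f''(-0.6404) = -7.2624 < 0 → local maximum
  f''(0.3904) = 12.1593 > 0 → local minimum

Critical points: x = -sqrt(17)/8 - 1/8 ≈ -0.6404 (local maximum); x = -1/8 + sqrt(17)/8 ≈ 0.3904 (local minimum)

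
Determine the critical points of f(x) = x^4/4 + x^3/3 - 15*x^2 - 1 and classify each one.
f'(x) = x*(x^2 + x - 30)

Solve f'(x) = 0:
  Factor: x^3 + x^2 - 30*x = x*(x - 5)*(x + 6) = 0.
  ⇒ x = -6, 0, 5

f''(x) = 3*x^2 + 2*x - 30
Second-derivative test at each critical point:
  f''(-6) = 66 > 0 → local minimum
  f''(0) = -30 < 0 → local maximum
  f''(5) = 55 > 0 → local minimum

Critical points: x = -6 (local minimum); x = 0 (local maximum); x = 5 (local minimum)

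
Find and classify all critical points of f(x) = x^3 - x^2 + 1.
f'(x) = x*(3*x - 2)

Solve f'(x) = 0:
  Factor: 3*x^2 - 2*x = x*(3*x - 2) = 0.
  ⇒ x = 0, 2/3

f''(x) = 6*x - 2
Second-derivative test at each critical point:
  f''(0) = -2 < 0 → local maximum
  f''(2/3) = 2 > 0 → local minimum

Critical points: x = 0 (local maximum); x = 2/3 (local minimum)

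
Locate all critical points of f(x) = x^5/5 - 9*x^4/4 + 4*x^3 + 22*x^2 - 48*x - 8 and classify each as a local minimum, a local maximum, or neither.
f'(x) = x^4 - 9*x^3 + 12*x^2 + 44*x - 48

Solve f'(x) = 0:
  Factor: x^4 - 9*x^3 + 12*x^2 + 44*x - 48 = (x - 6)*(x - 4)*(x - 1)*(x + 2) = 0.
  ⇒ x = -2, 1, 4, 6

f''(x) = 4*x^3 - 27*x^2 + 24*x + 44
Second-derivative test at each critical point:
  f''(-2) = -144 < 0 → local maximum
  f''(1) = 45 > 0 → local minimum
  f''(4) = -36 < 0 → local maximum
  f''(6) = 80 > 0 → local minimum

Critical points: x = -2 (local maximum); x = 1 (local minimum); x = 4 (local maximum); x = 6 (local minimum)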